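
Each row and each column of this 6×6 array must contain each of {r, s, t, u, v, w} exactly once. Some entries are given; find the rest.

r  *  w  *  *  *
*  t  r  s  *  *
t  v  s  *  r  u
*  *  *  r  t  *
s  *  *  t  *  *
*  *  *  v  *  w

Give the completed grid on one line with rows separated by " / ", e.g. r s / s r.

r s w u v t / w t r s u v / t v s w r u / v w u r t s / s u v t w r / u r t v s w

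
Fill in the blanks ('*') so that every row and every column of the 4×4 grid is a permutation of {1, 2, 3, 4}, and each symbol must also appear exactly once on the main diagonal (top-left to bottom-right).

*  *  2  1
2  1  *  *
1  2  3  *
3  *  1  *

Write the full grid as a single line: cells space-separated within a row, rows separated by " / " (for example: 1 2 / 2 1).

4 3 2 1 / 2 1 4 3 / 1 2 3 4 / 3 4 1 2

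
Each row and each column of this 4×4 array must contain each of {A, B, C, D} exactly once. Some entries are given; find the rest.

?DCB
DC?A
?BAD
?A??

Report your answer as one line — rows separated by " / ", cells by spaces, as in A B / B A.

Cell (r1,c1): row 1 has {B,C,D}; column 1 has {D} → A.
Cell (r2,c3): row 2 has {A,C,D}; column 3 has {A,C} → B.
Cell (r3,c1): row 3 has {A,B,D}; column 1 has {A,D} → C.
Cell (r4,c1): row 4 has {A}; column 1 has {A,C,D} → B.
Cell (r4,c3): row 4 has {A,B}; column 3 has {A,B,C} → D.
Cell (r4,c4): row 4 has {A,B,D}; column 4 has {A,B,D} → C.

A D C B / D C B A / C B A D / B A D C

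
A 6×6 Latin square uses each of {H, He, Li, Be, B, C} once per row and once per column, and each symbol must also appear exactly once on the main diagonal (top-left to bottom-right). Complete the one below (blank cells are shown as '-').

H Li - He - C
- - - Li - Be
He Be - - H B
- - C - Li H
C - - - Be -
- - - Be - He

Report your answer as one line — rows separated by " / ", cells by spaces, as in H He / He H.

H Li Be He B C / B C H Li He Be / He Be Li C H B / Be He C B Li H / C B He H Be Li / Li H B Be C He

(r1,c5) = B
(r2,c1) = B
(r2,c2) = C
(r2,c5) = He
(r3,c3) = Li
(r3,c4) = C
(r4,c1) = Be
(r4,c4) = B
(r5,c4) = H
(r5,c6) = Li
(r6,c1) = Li
(r6,c5) = C
(r1,c3) = Be
(r2,c3) = H
(r4,c2) = He
(r5,c2) = B
(r5,c3) = He
(r6,c2) = H
(r6,c3) = B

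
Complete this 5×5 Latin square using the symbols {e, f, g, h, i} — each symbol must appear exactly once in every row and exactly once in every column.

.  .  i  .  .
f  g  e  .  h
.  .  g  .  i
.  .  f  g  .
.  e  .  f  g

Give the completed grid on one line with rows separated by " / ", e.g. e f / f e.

g h i e f / f g e i h / e f g h i / h i f g e / i e h f g

At row 2, column 4: row 2 has {e,f,g,h}; column 4 has {f,g}; that leaves i.
At row 4, column 5: row 4 has {f,g}; column 5 has {g,h,i}; that leaves e.
At row 5, column 3: row 5 has {e,f,g}; column 3 has {e,f,g,i}; that leaves h.
At row 1, column 5: row 1 has {i}; column 5 has {e,g,h,i}; that leaves f.
At row 5, column 1: row 5 has {e,f,g,h}; column 1 has {f}; that leaves i.
At row 1, column 2: row 1 has {f,i}; column 2 has {e,g}; that leaves h.
At row 1, column 4: row 1 has {f,h,i}; column 4 has {f,g,i}; that leaves e.
At row 3, column 2: row 3 has {g,i}; column 2 has {e,g,h}; that leaves f.
At row 3, column 4: row 3 has {f,g,i}; column 4 has {e,f,g,i}; that leaves h.
At row 4, column 1: row 4 has {e,f,g}; column 1 has {f,i}; that leaves h.
At row 4, column 2: row 4 has {e,f,g,h}; column 2 has {e,f,g,h}; that leaves i.
At row 1, column 1: row 1 has {e,f,h,i}; column 1 has {f,h,i}; that leaves g.
At row 3, column 1: row 3 has {f,g,h,i}; column 1 has {f,g,h,i}; that leaves e.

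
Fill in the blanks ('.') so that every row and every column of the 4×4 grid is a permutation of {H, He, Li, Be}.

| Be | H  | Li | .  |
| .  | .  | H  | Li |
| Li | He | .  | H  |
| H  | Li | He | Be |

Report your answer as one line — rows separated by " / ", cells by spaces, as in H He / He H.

Be H Li He / He Be H Li / Li He Be H / H Li He Be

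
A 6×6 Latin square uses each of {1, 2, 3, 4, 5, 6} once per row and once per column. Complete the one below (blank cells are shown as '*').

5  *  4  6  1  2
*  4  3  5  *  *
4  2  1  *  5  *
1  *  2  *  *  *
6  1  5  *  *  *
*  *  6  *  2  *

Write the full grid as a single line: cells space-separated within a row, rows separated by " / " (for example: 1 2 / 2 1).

5 3 4 6 1 2 / 2 4 3 5 6 1 / 4 2 1 3 5 6 / 1 6 2 4 3 5 / 6 1 5 2 4 3 / 3 5 6 1 2 4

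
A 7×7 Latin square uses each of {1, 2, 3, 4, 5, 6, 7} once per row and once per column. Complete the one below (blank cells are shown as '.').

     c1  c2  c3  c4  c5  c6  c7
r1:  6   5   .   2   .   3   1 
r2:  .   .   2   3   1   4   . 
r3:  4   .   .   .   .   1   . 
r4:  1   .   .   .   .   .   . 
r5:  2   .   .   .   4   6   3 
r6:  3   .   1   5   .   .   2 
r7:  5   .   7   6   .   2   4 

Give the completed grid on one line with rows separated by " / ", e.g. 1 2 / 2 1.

6 5 4 2 7 3 1 / 7 6 2 3 1 4 5 / 4 2 3 7 5 1 6 / 1 3 6 4 2 5 7 / 2 7 5 1 4 6 3 / 3 4 1 5 6 7 2 / 5 1 7 6 3 2 4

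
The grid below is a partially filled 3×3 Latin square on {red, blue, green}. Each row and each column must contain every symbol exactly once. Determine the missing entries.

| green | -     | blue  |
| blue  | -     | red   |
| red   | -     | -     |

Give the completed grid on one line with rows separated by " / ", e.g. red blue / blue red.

green red blue / blue green red / red blue green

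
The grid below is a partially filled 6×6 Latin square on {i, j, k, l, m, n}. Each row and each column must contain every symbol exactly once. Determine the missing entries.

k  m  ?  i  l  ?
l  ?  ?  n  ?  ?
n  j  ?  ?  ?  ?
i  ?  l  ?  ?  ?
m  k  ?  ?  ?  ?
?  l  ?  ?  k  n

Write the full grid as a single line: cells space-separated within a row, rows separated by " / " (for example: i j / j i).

Cell (r1,c6): row 1 has {i,k,l,m}; column 6 has {n} → j.
Cell (r2,c2): row 2 has {l,n}; column 2 has {j,k,l,m} → i.
Cell (r4,c2): row 4 has {i,l}; column 2 has {i,j,k,l,m} → n.
Cell (r6,c1): row 6 has {k,l,n}; column 1 has {i,k,l,m,n} → j.
Cell (r6,c4): row 6 has {j,k,l,n}; column 4 has {i,n} → m.
Cell (r1,c3): row 1 has {i,j,k,l,m}; column 3 has {l} → n.
Cell (r6,c3): row 6 has {j,k,l,m,n}; column 3 has {l,n} → i.
Cell (r5,c3): row 5 has {k,m}; column 3 has {i,l,n} → j.
Cell (r5,c4): row 5 has {j,k,m}; column 4 has {i,m,n} → l.
Cell (r5,c6): row 5 has {j,k,l,m}; column 6 has {j,n} → i.
Cell (r3,c4): row 3 has {j,n}; column 4 has {i,l,m,n} → k.
Cell (r4,c4): row 4 has {i,l,n}; column 4 has {i,k,l,m,n} → j.
Cell (r4,c5): row 4 has {i,j,l,n}; column 5 has {k,l} → m.
Cell (r4,c6): row 4 has {i,j,l,m,n}; column 6 has {i,j,n} → k.
Cell (r5,c5): row 5 has {i,j,k,l,m}; column 5 has {k,l,m} → n.
Cell (r2,c5): row 2 has {i,l,n}; column 5 has {k,l,m,n} → j.
Cell (r2,c6): row 2 has {i,j,l,n}; column 6 has {i,j,k,n} → m.
Cell (r3,c3): row 3 has {j,k,n}; column 3 has {i,j,l,n} → m.
Cell (r3,c5): row 3 has {j,k,m,n}; column 5 has {j,k,l,m,n} → i.
Cell (r3,c6): row 3 has {i,j,k,m,n}; column 6 has {i,j,k,m,n} → l.
Cell (r2,c3): row 2 has {i,j,l,m,n}; column 3 has {i,j,l,m,n} → k.

k m n i l j / l i k n j m / n j m k i l / i n l j m k / m k j l n i / j l i m k n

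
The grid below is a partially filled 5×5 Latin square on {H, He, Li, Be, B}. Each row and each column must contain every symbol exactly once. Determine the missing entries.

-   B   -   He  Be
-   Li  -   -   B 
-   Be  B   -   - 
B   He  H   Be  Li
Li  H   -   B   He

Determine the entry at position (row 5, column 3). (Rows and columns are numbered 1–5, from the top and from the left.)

Be

At row 1, column 1: row 1 has {He,Be,B}; column 1 has {Li,B}; that leaves H.
At row 1, column 3: row 1 has {H,He,Be,B}; column 3 has {H,B}; that leaves Li.
At row 2, column 4: row 2 has {Li,B}; column 4 has {He,Be,B}; that leaves H.
At row 3, column 1: row 3 has {Be,B}; column 1 has {H,Li,B}; that leaves He.
At row 3, column 4: row 3 has {He,Be,B}; column 4 has {H,He,Be,B}; that leaves Li.
At row 3, column 5: row 3 has {He,Li,Be,B}; column 5 has {He,Li,Be,B}; that leaves H.
At row 5, column 3: row 5 has {H,He,Li,B}; column 3 has {H,Li,B}; that leaves Be.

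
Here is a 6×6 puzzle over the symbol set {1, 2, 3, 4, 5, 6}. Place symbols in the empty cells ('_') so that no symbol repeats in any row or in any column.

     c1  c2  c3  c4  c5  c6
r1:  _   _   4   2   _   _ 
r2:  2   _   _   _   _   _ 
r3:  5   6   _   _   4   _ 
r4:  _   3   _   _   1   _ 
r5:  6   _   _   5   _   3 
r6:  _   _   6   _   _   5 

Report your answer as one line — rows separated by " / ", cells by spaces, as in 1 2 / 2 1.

3 1 4 2 5 6 / 2 5 3 1 6 4 / 5 6 2 3 4 1 / 4 3 5 6 1 2 / 6 4 1 5 2 3 / 1 2 6 4 3 5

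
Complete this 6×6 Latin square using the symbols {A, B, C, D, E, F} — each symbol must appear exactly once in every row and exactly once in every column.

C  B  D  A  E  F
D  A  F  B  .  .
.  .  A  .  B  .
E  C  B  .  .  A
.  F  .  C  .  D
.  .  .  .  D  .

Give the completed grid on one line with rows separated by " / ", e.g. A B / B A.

C B D A E F / D A F B C E / F D A E B C / E C B D F A / B F E C A D / A E C F D B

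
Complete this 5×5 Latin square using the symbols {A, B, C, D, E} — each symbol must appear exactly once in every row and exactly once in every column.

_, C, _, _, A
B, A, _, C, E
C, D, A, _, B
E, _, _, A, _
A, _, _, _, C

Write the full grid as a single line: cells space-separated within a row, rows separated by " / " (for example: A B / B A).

D C E B A / B A D C E / C D A E B / E B C A D / A E B D C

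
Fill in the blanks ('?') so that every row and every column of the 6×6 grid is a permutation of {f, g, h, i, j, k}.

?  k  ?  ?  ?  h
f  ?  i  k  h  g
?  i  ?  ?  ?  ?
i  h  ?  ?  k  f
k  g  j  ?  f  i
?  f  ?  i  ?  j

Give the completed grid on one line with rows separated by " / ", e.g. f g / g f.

Cell (r2,c2): row 2 has {f,g,h,i,k}; column 2 has {f,g,h,i,k} → j.
Cell (r3,c6): row 3 has {i}; column 6 has {f,g,h,i,j} → k.
Cell (r4,c3): row 4 has {f,h,i,k}; column 3 has {i,j} → g.
Cell (r4,c4): row 4 has {f,g,h,i,k}; column 4 has {i,k} → j.
Cell (r5,c4): row 5 has {f,g,i,j,k}; column 4 has {i,j,k} → h.
Cell (r6,c5): row 6 has {f,i,j}; column 5 has {f,h,k} → g.
Cell (r1,c3): row 1 has {h,k}; column 3 has {g,i,j} → f.
Cell (r1,c4): row 1 has {f,h,k}; column 4 has {h,i,j,k} → g.
Cell (r3,c3): row 3 has {i,k}; column 3 has {f,g,i,j} → h.
Cell (r3,c4): row 3 has {h,i,k}; column 4 has {g,h,i,j,k} → f.
Cell (r3,c5): row 3 has {f,h,i,k}; column 5 has {f,g,h,k} → j.
Cell (r6,c1): row 6 has {f,g,i,j}; column 1 has {f,i,k} → h.
Cell (r6,c3): row 6 has {f,g,h,i,j}; column 3 has {f,g,h,i,j} → k.
Cell (r1,c1): row 1 has {f,g,h,k}; column 1 has {f,h,i,k} → j.
Cell (r1,c5): row 1 has {f,g,h,j,k}; column 5 has {f,g,h,j,k} → i.
Cell (r3,c1): row 3 has {f,h,i,j,k}; column 1 has {f,h,i,j,k} → g.

j k f g i h / f j i k h g / g i h f j k / i h g j k f / k g j h f i / h f k i g j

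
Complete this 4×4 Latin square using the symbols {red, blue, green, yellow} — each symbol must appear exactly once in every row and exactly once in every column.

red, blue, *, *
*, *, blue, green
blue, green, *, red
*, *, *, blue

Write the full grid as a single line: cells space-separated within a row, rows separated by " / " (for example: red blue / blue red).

row 1 has {red,blue}; column 4 has {red,blue,green} — only yellow is left for (r1,c4).
row 2 has {blue,green}; column 1 has {red,blue} — only yellow is left for (r2,c1).
row 2 has {blue,green,yellow}; column 2 has {blue,green} — only red is left for (r2,c2).
row 3 has {red,blue,green}; column 3 has {blue} — only yellow is left for (r3,c3).
row 4 has {blue}; column 1 has {red,blue,yellow} — only green is left for (r4,c1).
row 4 has {blue,green}; column 2 has {red,blue,green} — only yellow is left for (r4,c2).
row 4 has {blue,green,yellow}; column 3 has {blue,yellow} — only red is left for (r4,c3).
row 1 has {red,blue,yellow}; column 3 has {red,blue,yellow} — only green is left for (r1,c3).

red blue green yellow / yellow red blue green / blue green yellow red / green yellow red blue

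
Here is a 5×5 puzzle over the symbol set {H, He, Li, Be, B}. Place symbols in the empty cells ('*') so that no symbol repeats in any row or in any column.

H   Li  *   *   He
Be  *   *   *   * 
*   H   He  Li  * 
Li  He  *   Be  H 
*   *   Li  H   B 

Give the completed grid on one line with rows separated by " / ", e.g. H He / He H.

H Li Be B He / Be B H He Li / B H He Li Be / Li He B Be H / He Be Li H B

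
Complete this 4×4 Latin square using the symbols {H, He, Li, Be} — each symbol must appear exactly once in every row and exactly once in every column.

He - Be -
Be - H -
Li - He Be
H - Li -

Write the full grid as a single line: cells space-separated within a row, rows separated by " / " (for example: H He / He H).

He Li Be H / Be He H Li / Li H He Be / H Be Li He

Cell (r3,c2): row 3 has {He,Li,Be}; column 2 is empty so far → H.
Cell (r4,c4): row 4 has {H,Li}; column 4 has {Be} → He.
Cell (r1,c2): row 1 has {He,Be}; column 2 has {H} → Li.
Cell (r1,c4): row 1 has {He,Li,Be}; column 4 has {He,Be} → H.
Cell (r2,c2): row 2 has {H,Be}; column 2 has {H,Li} → He.
Cell (r2,c4): row 2 has {H,He,Be}; column 4 has {H,He,Be} → Li.
Cell (r4,c2): row 4 has {H,He,Li}; column 2 has {H,He,Li} → Be.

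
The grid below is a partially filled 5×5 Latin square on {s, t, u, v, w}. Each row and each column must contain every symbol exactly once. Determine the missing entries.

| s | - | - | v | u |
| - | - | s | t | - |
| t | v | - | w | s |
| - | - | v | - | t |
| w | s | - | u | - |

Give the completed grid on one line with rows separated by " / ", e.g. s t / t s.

s t w v u / v u s t w / t v u w s / u w v s t / w s t u v

(r3,c3) = u
(r4,c1) = u
(r4,c2) = w
(r4,c4) = s
(r5,c3) = t
(r5,c5) = v
(r1,c2) = t
(r1,c3) = w
(r2,c1) = v
(r2,c2) = u
(r2,c5) = w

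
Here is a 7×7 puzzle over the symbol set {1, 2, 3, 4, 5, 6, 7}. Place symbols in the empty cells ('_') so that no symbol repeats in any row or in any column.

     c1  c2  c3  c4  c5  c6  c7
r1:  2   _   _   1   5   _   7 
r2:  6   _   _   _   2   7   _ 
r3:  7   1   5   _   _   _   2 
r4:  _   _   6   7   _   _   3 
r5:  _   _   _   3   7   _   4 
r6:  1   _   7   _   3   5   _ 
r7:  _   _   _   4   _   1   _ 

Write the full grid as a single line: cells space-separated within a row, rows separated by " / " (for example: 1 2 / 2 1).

Cell (r2,c4): row 2 has {2,6,7}; column 4 has {1,3,4,7} → 5.
Cell (r2,c7): row 2 has {2,5,6,7}; column 7 has {2,3,4,7} → 1.
Cell (r3,c4): row 3 has {1,2,5,7}; column 4 has {1,3,4,5,7} → 6.
Cell (r3,c5): row 3 has {1,2,5,6,7}; column 5 has {2,3,5,7} → 4.
Cell (r3,c6): row 3 has {1,2,4,5,6,7}; column 6 has {1,5,7} → 3.
Cell (r4,c5): row 4 has {3,6,7}; column 5 has {2,3,4,5,7} → 1.
Cell (r5,c1): row 5 has {3,4,7}; column 1 has {1,2,6,7} → 5.
Cell (r6,c4): row 6 has {1,3,5,7}; column 4 has {1,3,4,5,6,7} → 2.
Cell (r6,c7): row 6 has {1,2,3,5,7}; column 7 has {1,2,3,4,7} → 6.
Cell (r7,c1): row 7 has {1,4}; column 1 has {1,2,5,6,7} → 3.
Cell (r7,c3): row 7 has {1,3,4}; column 3 has {5,6,7} → 2.
Cell (r7,c5): row 7 has {1,2,3,4}; column 5 has {1,2,3,4,5,7} → 6.
Cell (r7,c7): row 7 has {1,2,3,4,6}; column 7 has {1,2,3,4,6,7} → 5.
Cell (r4,c1): row 4 has {1,3,6,7}; column 1 has {1,2,3,5,6,7} → 4.
Cell (r4,c6): row 4 has {1,3,4,6,7}; column 6 has {1,3,5,7} → 2.
Cell (r5,c3): row 5 has {3,4,5,7}; column 3 has {2,5,6,7} → 1.
Cell (r5,c6): row 5 has {1,3,4,5,7}; column 6 has {1,2,3,5,7} → 6.
Cell (r6,c2): row 6 has {1,2,3,5,6,7}; column 2 has {1} → 4.
Cell (r7,c2): row 7 has {1,2,3,4,5,6}; column 2 has {1,4} → 7.
Cell (r1,c6): row 1 has {1,2,5,7}; column 6 has {1,2,3,5,6,7} → 4.
Cell (r2,c2): row 2 has {1,2,5,6,7}; column 2 has {1,4,7} → 3.
Cell (r2,c3): row 2 has {1,2,3,5,6,7}; column 3 has {1,2,5,6,7} → 4.
Cell (r4,c2): row 4 has {1,2,3,4,6,7}; column 2 has {1,3,4,7} → 5.
Cell (r5,c2): row 5 has {1,3,4,5,6,7}; column 2 has {1,3,4,5,7} → 2.
Cell (r1,c2): row 1 has {1,2,4,5,7}; column 2 has {1,2,3,4,5,7} → 6.
Cell (r1,c3): row 1 has {1,2,4,5,6,7}; column 3 has {1,2,4,5,6,7} → 3.

2 6 3 1 5 4 7 / 6 3 4 5 2 7 1 / 7 1 5 6 4 3 2 / 4 5 6 7 1 2 3 / 5 2 1 3 7 6 4 / 1 4 7 2 3 5 6 / 3 7 2 4 6 1 5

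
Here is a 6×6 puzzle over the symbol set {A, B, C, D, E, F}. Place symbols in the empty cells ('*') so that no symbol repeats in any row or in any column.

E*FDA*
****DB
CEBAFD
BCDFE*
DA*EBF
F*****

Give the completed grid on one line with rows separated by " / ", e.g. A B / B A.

(r1,c2) = B
(r1,c6) = C
(r2,c1) = A
(r2,c2) = F
(r2,c4) = C
(r4,c6) = A
(r5,c3) = C
(r6,c2) = D
(r6,c4) = B
(r6,c5) = C
(r6,c6) = E
(r2,c3) = E
(r6,c3) = A

E B F D A C / A F E C D B / C E B A F D / B C D F E A / D A C E B F / F D A B C E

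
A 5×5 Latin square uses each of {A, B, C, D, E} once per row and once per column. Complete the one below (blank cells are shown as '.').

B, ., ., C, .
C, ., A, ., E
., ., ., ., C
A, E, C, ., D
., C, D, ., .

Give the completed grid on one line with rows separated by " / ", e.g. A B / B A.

B D E C A / C B A D E / D A B E C / A E C B D / E C D A B

At row 1, column 3: row 1 has {B,C}; column 3 has {A,C,D}; that leaves E.
At row 1, column 5: row 1 has {B,C,E}; column 5 has {C,D,E}; that leaves A.
At row 3, column 3: row 3 has {C}; column 3 has {A,C,D,E}; that leaves B.
At row 4, column 4: row 4 has {A,C,D,E}; column 4 has {C}; that leaves B.
At row 5, column 1: row 5 has {C,D}; column 1 has {A,B,C}; that leaves E.
At row 5, column 4: row 5 has {C,D,E}; column 4 has {B,C}; that leaves A.
At row 5, column 5: row 5 has {A,C,D,E}; column 5 has {A,C,D,E}; that leaves B.
At row 1, column 2: row 1 has {A,B,C,E}; column 2 has {C,E}; that leaves D.
At row 2, column 2: row 2 has {A,C,E}; column 2 has {C,D,E}; that leaves B.
At row 2, column 4: row 2 has {A,B,C,E}; column 4 has {A,B,C}; that leaves D.
At row 3, column 1: row 3 has {B,C}; column 1 has {A,B,C,E}; that leaves D.
At row 3, column 2: row 3 has {B,C,D}; column 2 has {B,C,D,E}; that leaves A.
At row 3, column 4: row 3 has {A,B,C,D}; column 4 has {A,B,C,D}; that leaves E.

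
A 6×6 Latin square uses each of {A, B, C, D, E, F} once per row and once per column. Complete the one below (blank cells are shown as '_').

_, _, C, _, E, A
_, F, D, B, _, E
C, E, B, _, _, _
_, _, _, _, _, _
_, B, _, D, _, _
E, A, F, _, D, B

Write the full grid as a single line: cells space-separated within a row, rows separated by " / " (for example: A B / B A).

B D C F E A / A F D B C E / C E B A F D / D C A E B F / F B E D A C / E A F C D B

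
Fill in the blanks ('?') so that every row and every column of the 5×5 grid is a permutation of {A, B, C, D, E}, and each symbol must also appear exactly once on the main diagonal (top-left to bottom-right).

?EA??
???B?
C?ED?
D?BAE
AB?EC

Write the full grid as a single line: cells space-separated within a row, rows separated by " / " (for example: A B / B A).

B E A C D / E D C B A / C A E D B / D C B A E / A B D E C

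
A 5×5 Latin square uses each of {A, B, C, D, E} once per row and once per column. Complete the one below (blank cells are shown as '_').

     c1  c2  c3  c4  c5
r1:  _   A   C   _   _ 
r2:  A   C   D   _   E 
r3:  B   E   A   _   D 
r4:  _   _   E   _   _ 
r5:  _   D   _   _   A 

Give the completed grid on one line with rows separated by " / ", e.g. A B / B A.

Cell (r1,c5): row 1 has {A,C}; column 5 has {A,D,E} → B.
Cell (r2,c4): row 2 has {A,C,D,E}; column 4 is empty so far → B.
Cell (r3,c4): row 3 has {A,B,D,E}; column 4 has {B} → C.
Cell (r4,c2): row 4 has {E}; column 2 has {A,C,D,E} → B.
Cell (r4,c5): row 4 has {B,E}; column 5 has {A,B,D,E} → C.
Cell (r5,c3): row 5 has {A,D}; column 3 has {A,C,D,E} → B.
Cell (r5,c4): row 5 has {A,B,D}; column 4 has {B,C} → E.
Cell (r1,c4): row 1 has {A,B,C}; column 4 has {B,C,E} → D.
Cell (r4,c1): row 4 has {B,C,E}; column 1 has {A,B} → D.
Cell (r4,c4): row 4 has {B,C,D,E}; column 4 has {B,C,D,E} → A.
Cell (r5,c1): row 5 has {A,B,D,E}; column 1 has {A,B,D} → C.
Cell (r1,c1): row 1 has {A,B,C,D}; column 1 has {A,B,C,D} → E.

E A C D B / A C D B E / B E A C D / D B E A C / C D B E A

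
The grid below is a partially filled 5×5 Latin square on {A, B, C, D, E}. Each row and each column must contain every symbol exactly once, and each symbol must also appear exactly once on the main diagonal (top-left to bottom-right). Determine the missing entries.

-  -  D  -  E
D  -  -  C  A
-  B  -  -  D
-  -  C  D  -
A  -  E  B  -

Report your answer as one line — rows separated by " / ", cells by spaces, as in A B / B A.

B C D A E / D E B C A / C B A E D / E A C D B / A D E B C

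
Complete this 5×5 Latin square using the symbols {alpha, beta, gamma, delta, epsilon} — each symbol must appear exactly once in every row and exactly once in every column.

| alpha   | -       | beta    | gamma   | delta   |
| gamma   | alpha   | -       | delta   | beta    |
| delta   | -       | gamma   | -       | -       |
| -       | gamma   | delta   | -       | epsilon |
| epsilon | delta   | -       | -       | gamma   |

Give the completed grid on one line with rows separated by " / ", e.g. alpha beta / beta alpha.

Cell (r1,c2): row 1 has {alpha,beta,gamma,delta}; column 2 has {alpha,gamma,delta} → epsilon.
Cell (r2,c3): row 2 has {alpha,beta,gamma,delta}; column 3 has {beta,gamma,delta} → epsilon.
Cell (r3,c2): row 3 has {gamma,delta}; column 2 has {alpha,gamma,delta,epsilon} → beta.
Cell (r3,c5): row 3 has {beta,gamma,delta}; column 5 has {beta,gamma,delta,epsilon} → alpha.
Cell (r4,c1): row 4 has {gamma,delta,epsilon}; column 1 has {alpha,gamma,delta,epsilon} → beta.
Cell (r4,c4): row 4 has {beta,gamma,delta,epsilon}; column 4 has {gamma,delta} → alpha.
Cell (r5,c3): row 5 has {gamma,delta,epsilon}; column 3 has {beta,gamma,delta,epsilon} → alpha.
Cell (r5,c4): row 5 has {alpha,gamma,delta,epsilon}; column 4 has {alpha,gamma,delta} → beta.
Cell (r3,c4): row 3 has {alpha,beta,gamma,delta}; column 4 has {alpha,beta,gamma,delta} → epsilon.

alpha epsilon beta gamma delta / gamma alpha epsilon delta beta / delta beta gamma epsilon alpha / beta gamma delta alpha epsilon / epsilon delta alpha beta gamma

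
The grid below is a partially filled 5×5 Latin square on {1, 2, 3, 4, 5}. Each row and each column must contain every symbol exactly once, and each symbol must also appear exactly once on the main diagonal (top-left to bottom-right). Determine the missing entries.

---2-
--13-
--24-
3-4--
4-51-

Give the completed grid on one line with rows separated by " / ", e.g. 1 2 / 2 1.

(r1,c3) = 3
(r4,c4) = 5
(r5,c5) = 3
(r1,c1) = 1
(r2,c2) = 4
(r3,c1) = 5
(r3,c5) = 1
(r4,c5) = 2
(r5,c2) = 2
(r1,c2) = 5
(r1,c5) = 4
(r2,c1) = 2
(r2,c5) = 5
(r3,c2) = 3
(r4,c2) = 1

1 5 3 2 4 / 2 4 1 3 5 / 5 3 2 4 1 / 3 1 4 5 2 / 4 2 5 1 3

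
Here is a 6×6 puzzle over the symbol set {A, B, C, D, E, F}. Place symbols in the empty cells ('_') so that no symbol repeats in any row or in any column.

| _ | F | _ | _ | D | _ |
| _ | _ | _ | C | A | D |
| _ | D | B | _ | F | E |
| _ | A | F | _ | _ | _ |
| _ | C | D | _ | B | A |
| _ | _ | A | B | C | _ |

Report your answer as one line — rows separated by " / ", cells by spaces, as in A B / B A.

A F C E D B / F B E C A D / C D B A F E / B A F D E C / E C D F B A / D E A B C F

(r2,c3): row 2 has {A,C,D}; column 3 has {A,B,D,F}, so it must be E.
(r3,c4): row 3 has {B,D,E,F}; column 4 has {B,C}, so it must be A.
(r4,c5): row 4 has {A,F}; column 5 has {A,B,C,D,F}, so it must be E.
(r6,c2): row 6 has {A,B,C}; column 2 has {A,C,D,F}, so it must be E.
(r6,c6): row 6 has {A,B,C,E}; column 6 has {A,D,E}, so it must be F.
(r1,c3): row 1 has {D,F}; column 3 has {A,B,D,E,F}, so it must be C.
(r1,c4): row 1 has {C,D,F}; column 4 has {A,B,C}, so it must be E.
(r1,c6): row 1 has {C,D,E,F}; column 6 has {A,D,E,F}, so it must be B.
(r2,c2): row 2 has {A,C,D,E}; column 2 has {A,C,D,E,F}, so it must be B.
(r3,c1): row 3 has {A,B,D,E,F}; column 1 is empty so far, so it must be C.
(r4,c4): row 4 has {A,E,F}; column 4 has {A,B,C,E}, so it must be D.
(r4,c6): row 4 has {A,D,E,F}; column 6 has {A,B,D,E,F}, so it must be C.
(r5,c4): row 5 has {A,B,C,D}; column 4 has {A,B,C,D,E}, so it must be F.
(r6,c1): row 6 has {A,B,C,E,F}; column 1 has {C}, so it must be D.
(r1,c1): row 1 has {B,C,D,E,F}; column 1 has {C,D}, so it must be A.
(r2,c1): row 2 has {A,B,C,D,E}; column 1 has {A,C,D}, so it must be F.
(r4,c1): row 4 has {A,C,D,E,F}; column 1 has {A,C,D,F}, so it must be B.
(r5,c1): row 5 has {A,B,C,D,F}; column 1 has {A,B,C,D,F}, so it must be E.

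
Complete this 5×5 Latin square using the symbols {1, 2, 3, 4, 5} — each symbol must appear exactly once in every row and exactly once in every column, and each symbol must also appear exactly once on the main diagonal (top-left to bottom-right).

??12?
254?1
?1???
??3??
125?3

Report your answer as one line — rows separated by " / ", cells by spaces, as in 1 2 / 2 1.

(r1,c1): row 1 has {1,2}; column 1 has {1,2}; the diagonal has {3,5}, so it must be 4.
(r1,c2): row 1 has {1,2,4}; column 2 has {1,2,5}, so it must be 3.
(r1,c5): row 1 has {1,2,3,4}; column 5 has {1,3}, so it must be 5.
(r2,c4): row 2 has {1,2,4,5}; column 4 has {2}, so it must be 3.
(r3,c3): row 3 has {1}; column 3 has {1,3,4,5}; the diagonal has {3,4,5}, so it must be 2.
(r3,c5): row 3 has {1,2}; column 5 has {1,3,5}, so it must be 4.
(r4,c1): row 4 has {3}; column 1 has {1,2,4}, so it must be 5.
(r4,c2): row 4 has {3,5}; column 2 has {1,2,3,5}, so it must be 4.
(r4,c4): row 4 has {3,4,5}; column 4 has {2,3}; the diagonal has {2,3,4,5}, so it must be 1.
(r4,c5): row 4 has {1,3,4,5}; column 5 has {1,3,4,5}, so it must be 2.
(r5,c4): row 5 has {1,2,3,5}; column 4 has {1,2,3}, so it must be 4.
(r3,c1): row 3 has {1,2,4}; column 1 has {1,2,4,5}, so it must be 3.
(r3,c4): row 3 has {1,2,3,4}; column 4 has {1,2,3,4}, so it must be 5.

4 3 1 2 5 / 2 5 4 3 1 / 3 1 2 5 4 / 5 4 3 1 2 / 1 2 5 4 3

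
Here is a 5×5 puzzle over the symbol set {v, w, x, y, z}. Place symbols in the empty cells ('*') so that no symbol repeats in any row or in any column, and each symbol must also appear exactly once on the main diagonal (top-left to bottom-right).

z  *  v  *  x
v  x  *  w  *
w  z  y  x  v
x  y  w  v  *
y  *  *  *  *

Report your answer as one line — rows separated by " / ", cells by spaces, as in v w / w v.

(r1,c2) = w
(r1,c4) = y
(r2,c3) = z
(r2,c5) = y
(r4,c5) = z
(r5,c2) = v
(r5,c3) = x
(r5,c4) = z
(r5,c5) = w

z w v y x / v x z w y / w z y x v / x y w v z / y v x z w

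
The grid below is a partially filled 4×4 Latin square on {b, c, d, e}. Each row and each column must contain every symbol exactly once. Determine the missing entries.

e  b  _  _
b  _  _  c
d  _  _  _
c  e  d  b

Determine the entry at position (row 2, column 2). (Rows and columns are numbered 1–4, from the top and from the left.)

At row 1, column 3: row 1 has {b,e}; column 3 has {d}; that leaves c.
At row 1, column 4: row 1 has {b,c,e}; column 4 has {b,c}; that leaves d.
At row 2, column 2: row 2 has {b,c}; column 2 has {b,e}; that leaves d.

d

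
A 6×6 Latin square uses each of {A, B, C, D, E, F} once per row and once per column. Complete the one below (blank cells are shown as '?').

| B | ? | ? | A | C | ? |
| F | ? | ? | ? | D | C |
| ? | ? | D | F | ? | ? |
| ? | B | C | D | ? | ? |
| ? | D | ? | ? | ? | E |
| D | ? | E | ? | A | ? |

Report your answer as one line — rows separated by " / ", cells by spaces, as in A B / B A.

B E F A C D / F A B E D C / E C D F B A / A B C D E F / C D A B F E / D F E C A B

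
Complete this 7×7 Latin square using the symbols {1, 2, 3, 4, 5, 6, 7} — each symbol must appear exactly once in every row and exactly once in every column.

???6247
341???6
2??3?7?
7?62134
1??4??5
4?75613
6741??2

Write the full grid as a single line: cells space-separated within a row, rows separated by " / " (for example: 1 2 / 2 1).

5 1 3 6 2 4 7 / 3 4 1 7 5 2 6 / 2 6 5 3 4 7 1 / 7 5 6 2 1 3 4 / 1 3 2 4 7 6 5 / 4 2 7 5 6 1 3 / 6 7 4 1 3 5 2

(r1,c1) = 5
(r1,c3) = 3
(r2,c4) = 7
(r2,c5) = 5
(r2,c6) = 2
(r3,c3) = 5
(r3,c5) = 4
(r3,c7) = 1
(r4,c2) = 5
(r5,c3) = 2
(r5,c6) = 6
(r6,c2) = 2
(r7,c5) = 3
(r7,c6) = 5
(r1,c2) = 1
(r3,c2) = 6
(r5,c2) = 3
(r5,c5) = 7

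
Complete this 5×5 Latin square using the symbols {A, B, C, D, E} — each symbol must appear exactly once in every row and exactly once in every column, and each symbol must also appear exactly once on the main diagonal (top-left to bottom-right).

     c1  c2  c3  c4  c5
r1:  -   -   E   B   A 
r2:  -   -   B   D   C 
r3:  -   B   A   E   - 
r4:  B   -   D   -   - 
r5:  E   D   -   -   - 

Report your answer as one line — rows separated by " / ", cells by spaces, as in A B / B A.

(r1,c2) = C
(r2,c1) = A
(r2,c2) = E
(r3,c5) = D
(r4,c2) = A
(r4,c4) = C
(r4,c5) = E
(r5,c3) = C
(r5,c4) = A
(r5,c5) = B
(r1,c1) = D
(r3,c1) = C

D C E B A / A E B D C / C B A E D / B A D C E / E D C A B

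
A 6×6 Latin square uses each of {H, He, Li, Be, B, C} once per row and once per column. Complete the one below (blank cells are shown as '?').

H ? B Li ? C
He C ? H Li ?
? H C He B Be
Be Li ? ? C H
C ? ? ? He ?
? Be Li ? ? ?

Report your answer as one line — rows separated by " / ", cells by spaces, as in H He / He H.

H He B Li Be C / He C Be H Li B / Li H C He B Be / Be Li He B C H / C B H Be He Li / B Be Li C H He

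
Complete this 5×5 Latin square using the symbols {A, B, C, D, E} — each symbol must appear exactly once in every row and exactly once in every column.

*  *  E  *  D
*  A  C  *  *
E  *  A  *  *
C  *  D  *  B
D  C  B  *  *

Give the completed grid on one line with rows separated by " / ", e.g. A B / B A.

row 1 has {D,E}; column 2 has {A,C} — only B is left for (r1,c2).
row 2 has {A,C}; column 1 has {C,D,E} — only B is left for (r2,c1).
row 2 has {A,B,C}; column 5 has {B,D} — only E is left for (r2,c5).
row 3 has {A,E}; column 2 has {A,B,C} — only D is left for (r3,c2).
row 3 has {A,D,E}; column 5 has {B,D,E} — only C is left for (r3,c5).
row 4 has {B,C,D}; column 2 has {A,B,C,D} — only E is left for (r4,c2).
row 4 has {B,C,D,E}; column 4 is empty so far — only A is left for (r4,c4).
row 5 has {B,C,D}; column 4 has {A} — only E is left for (r5,c4).
row 5 has {B,C,D,E}; column 5 has {B,C,D,E} — only A is left for (r5,c5).
row 1 has {B,D,E}; column 1 has {B,C,D,E} — only A is left for (r1,c1).
row 1 has {A,B,D,E}; column 4 has {A,E} — only C is left for (r1,c4).
row 2 has {A,B,C,E}; column 4 has {A,C,E} — only D is left for (r2,c4).
row 3 has {A,C,D,E}; column 4 has {A,C,D,E} — only B is left for (r3,c4).

A B E C D / B A C D E / E D A B C / C E D A B / D C B E A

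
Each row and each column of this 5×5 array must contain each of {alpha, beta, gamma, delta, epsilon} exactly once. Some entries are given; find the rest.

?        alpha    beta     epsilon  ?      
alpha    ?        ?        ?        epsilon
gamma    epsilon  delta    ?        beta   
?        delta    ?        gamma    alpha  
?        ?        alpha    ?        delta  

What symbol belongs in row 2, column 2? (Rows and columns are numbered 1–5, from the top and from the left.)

Cell (r1,c1): row 1 has {alpha,beta,epsilon}; column 1 has {alpha,gamma} → delta.
Cell (r1,c5): row 1 has {alpha,beta,delta,epsilon}; column 5 has {alpha,beta,delta,epsilon} → gamma.
Cell (r2,c3): row 2 has {alpha,epsilon}; column 3 has {alpha,beta,delta} → gamma.
Cell (r3,c4): row 3 has {beta,gamma,delta,epsilon}; column 4 has {gamma,epsilon} → alpha.
Cell (r4,c3): row 4 has {alpha,gamma,delta}; column 3 has {alpha,beta,gamma,delta} → epsilon.
Cell (r5,c4): row 5 has {alpha,delta}; column 4 has {alpha,gamma,epsilon} → beta.
Cell (r2,c2): row 2 has {alpha,gamma,epsilon}; column 2 has {alpha,delta,epsilon} → beta.

beta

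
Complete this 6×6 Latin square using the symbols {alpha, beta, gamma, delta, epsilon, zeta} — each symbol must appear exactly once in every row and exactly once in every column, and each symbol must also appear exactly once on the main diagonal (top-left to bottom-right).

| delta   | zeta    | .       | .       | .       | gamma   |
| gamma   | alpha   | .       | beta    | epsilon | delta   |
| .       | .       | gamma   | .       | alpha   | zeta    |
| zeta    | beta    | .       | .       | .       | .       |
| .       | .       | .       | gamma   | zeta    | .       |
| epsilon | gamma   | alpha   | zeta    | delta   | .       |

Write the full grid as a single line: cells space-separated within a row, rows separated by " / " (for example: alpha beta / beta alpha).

delta zeta epsilon alpha beta gamma / gamma alpha zeta beta epsilon delta / beta epsilon gamma delta alpha zeta / zeta beta delta epsilon gamma alpha / alpha delta beta gamma zeta epsilon / epsilon gamma alpha zeta delta beta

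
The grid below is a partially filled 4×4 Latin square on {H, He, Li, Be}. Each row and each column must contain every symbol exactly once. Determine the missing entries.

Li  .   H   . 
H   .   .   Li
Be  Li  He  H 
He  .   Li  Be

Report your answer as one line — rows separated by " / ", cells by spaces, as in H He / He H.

Li Be H He / H He Be Li / Be Li He H / He H Li Be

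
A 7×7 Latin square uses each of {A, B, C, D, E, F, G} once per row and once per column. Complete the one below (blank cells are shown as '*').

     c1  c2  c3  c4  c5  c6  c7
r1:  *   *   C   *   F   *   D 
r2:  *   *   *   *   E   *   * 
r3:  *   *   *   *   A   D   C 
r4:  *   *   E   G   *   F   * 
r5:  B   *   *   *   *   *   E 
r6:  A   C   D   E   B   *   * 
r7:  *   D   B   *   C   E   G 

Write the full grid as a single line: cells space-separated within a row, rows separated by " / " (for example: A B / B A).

G E C B F A D / D G F C E B A / E B G F A D C / C A E G D F B / B F A D G C E / A C D E B G F / F D B A C E G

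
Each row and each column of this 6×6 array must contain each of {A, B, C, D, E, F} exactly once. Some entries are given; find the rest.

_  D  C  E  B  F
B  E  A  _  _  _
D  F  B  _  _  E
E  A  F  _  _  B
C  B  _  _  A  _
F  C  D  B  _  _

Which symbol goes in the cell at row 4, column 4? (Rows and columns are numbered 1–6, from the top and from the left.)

C

(r1,c1) = A
(r3,c5) = C
(r4,c5) = D
(r5,c3) = E
(r5,c6) = D
(r6,c5) = E
(r6,c6) = A
(r2,c5) = F
(r2,c6) = C
(r3,c4) = A
(r4,c4) = C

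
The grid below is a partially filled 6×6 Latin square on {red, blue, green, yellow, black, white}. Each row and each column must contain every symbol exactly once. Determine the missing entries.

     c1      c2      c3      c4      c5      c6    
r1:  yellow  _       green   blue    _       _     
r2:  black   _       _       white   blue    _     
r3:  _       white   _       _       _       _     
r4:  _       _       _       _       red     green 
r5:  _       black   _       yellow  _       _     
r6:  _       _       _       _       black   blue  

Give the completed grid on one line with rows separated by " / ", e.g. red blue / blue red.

yellow red green blue white black / black green red white blue yellow / blue white black green yellow red / white blue yellow black red green / red black blue yellow green white / green yellow white red black blue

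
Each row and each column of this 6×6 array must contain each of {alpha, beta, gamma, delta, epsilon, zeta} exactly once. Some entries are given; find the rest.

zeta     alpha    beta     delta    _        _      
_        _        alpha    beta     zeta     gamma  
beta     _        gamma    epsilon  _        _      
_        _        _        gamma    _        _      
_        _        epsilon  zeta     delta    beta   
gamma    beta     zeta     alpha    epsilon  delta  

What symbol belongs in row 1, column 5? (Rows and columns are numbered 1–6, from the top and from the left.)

gamma

At row 1, column 5: row 1 has {alpha,beta,delta,zeta}; column 5 has {delta,epsilon,zeta}; that leaves gamma.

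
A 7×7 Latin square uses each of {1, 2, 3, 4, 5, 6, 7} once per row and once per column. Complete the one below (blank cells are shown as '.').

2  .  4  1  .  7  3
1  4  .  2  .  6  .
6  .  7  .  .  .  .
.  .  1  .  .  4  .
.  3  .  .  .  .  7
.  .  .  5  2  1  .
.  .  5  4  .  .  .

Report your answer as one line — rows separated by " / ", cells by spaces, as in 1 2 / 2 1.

2 6 4 1 5 7 3 / 1 4 3 2 7 6 5 / 6 5 7 3 4 2 1 / 5 2 1 7 3 4 6 / 4 3 2 6 1 5 7 / 3 7 6 5 2 1 4 / 7 1 5 4 6 3 2

At row 2, column 3: row 2 has {1,2,4,6}; column 3 has {1,4,5,7}; that leaves 3.
At row 2, column 7: row 2 has {1,2,3,4,6}; column 7 has {3,7}; that leaves 5.
At row 3, column 4: row 3 has {6,7}; column 4 has {1,2,4,5}; that leaves 3.
At row 5, column 4: row 5 has {3,7}; column 4 has {1,2,3,4,5}; that leaves 6.
At row 6, column 3: row 6 has {1,2,5}; column 3 has {1,3,4,5,7}; that leaves 6.
At row 6, column 7: row 6 has {1,2,5,6}; column 7 has {3,5,7}; that leaves 4.
At row 2, column 5: row 2 has {1,2,3,4,5,6}; column 5 has {2}; that leaves 7.
At row 4, column 4: row 4 has {1,4}; column 4 has {1,2,3,4,5,6}; that leaves 7.
At row 5, column 3: row 5 has {3,6,7}; column 3 has {1,3,4,5,6,7}; that leaves 2.
At row 5, column 6: row 5 has {2,3,6,7}; column 6 has {1,4,6,7}; that leaves 5.
At row 6, column 2: row 6 has {1,2,4,5,6}; column 2 has {3,4}; that leaves 7.
At row 3, column 6: row 3 has {3,6,7}; column 6 has {1,4,5,6,7}; that leaves 2.
At row 3, column 7: row 3 has {2,3,6,7}; column 7 has {3,4,5,7}; that leaves 1.
At row 5, column 1: row 5 has {2,3,5,6,7}; column 1 has {1,2,6}; that leaves 4.
At row 5, column 5: row 5 has {2,3,4,5,6,7}; column 5 has {2,7}; that leaves 1.
At row 6, column 1: row 6 has {1,2,4,5,6,7}; column 1 has {1,2,4,6}; that leaves 3.
At row 7, column 1: row 7 has {4,5}; column 1 has {1,2,3,4,6}; that leaves 7.
At row 7, column 6: row 7 has {4,5,7}; column 6 has {1,2,4,5,6,7}; that leaves 3.
At row 3, column 2: row 3 has {1,2,3,6,7}; column 2 has {3,4,7}; that leaves 5.
At row 3, column 5: row 3 has {1,2,3,5,6,7}; column 5 has {1,2,7}; that leaves 4.
At row 4, column 1: row 4 has {1,4,7}; column 1 has {1,2,3,4,6,7}; that leaves 5.
At row 7, column 5: row 7 has {3,4,5,7}; column 5 has {1,2,4,7}; that leaves 6.
At row 7, column 7: row 7 has {3,4,5,6,7}; column 7 has {1,3,4,5,7}; that leaves 2.
At row 1, column 2: row 1 has {1,2,3,4,7}; column 2 has {3,4,5,7}; that leaves 6.
At row 1, column 5: row 1 has {1,2,3,4,6,7}; column 5 has {1,2,4,6,7}; that leaves 5.
At row 4, column 2: row 4 has {1,4,5,7}; column 2 has {3,4,5,6,7}; that leaves 2.
At row 4, column 5: row 4 has {1,2,4,5,7}; column 5 has {1,2,4,5,6,7}; that leaves 3.
At row 4, column 7: row 4 has {1,2,3,4,5,7}; column 7 has {1,2,3,4,5,7}; that leaves 6.
At row 7, column 2: row 7 has {2,3,4,5,6,7}; column 2 has {2,3,4,5,6,7}; that leaves 1.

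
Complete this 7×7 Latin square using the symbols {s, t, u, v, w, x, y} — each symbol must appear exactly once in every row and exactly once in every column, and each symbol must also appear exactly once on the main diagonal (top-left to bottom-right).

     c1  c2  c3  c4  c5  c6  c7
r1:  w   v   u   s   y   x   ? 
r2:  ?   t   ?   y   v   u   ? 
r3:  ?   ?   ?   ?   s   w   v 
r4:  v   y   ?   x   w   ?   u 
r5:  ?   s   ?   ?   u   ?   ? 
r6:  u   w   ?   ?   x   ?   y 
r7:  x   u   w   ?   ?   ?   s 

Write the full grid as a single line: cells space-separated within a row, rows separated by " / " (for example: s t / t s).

w v u s y x t / s t x y v u w / t x y u s w v / v y t x w s u / y s v w u t x / u w s t x v y / x u w v t y s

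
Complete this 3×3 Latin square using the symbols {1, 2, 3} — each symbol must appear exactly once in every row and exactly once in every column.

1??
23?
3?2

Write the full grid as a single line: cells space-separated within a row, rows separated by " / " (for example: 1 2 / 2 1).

1 2 3 / 2 3 1 / 3 1 2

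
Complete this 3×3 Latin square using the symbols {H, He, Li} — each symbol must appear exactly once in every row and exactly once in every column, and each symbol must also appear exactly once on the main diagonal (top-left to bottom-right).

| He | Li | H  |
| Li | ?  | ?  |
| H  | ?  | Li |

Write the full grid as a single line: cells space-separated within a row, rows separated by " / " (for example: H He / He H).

He Li H / Li H He / H He Li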